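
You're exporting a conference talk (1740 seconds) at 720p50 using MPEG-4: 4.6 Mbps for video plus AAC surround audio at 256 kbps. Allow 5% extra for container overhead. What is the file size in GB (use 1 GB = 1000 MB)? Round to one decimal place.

Audio: 256 kbps = 0.256 Mbps.
Total bitrate: 4.6 + 0.256 = 4.856 Mbps.
Stream data: 4.856 Mbps × 1740 s = 8449.4 Mb.
With 5% container overhead: ×1.05.
8,872 Mb ÷ 8 = 1,109 MB → 1.109 GB.

1.1 GB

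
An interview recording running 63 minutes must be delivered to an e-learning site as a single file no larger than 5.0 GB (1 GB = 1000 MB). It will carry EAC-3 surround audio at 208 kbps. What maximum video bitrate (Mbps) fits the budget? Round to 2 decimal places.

10.37 Mbps

Budget: 5.0 GB = 40000.0 Mb.
63 min = 3780 s
Total bitrate budget: 40000.0 Mb / 3780 s = 10.582 Mbps.
Audio: 208 kbps = 0.208 Mbps.
Video: 10.582 − 0.208 = 10.374 Mbps.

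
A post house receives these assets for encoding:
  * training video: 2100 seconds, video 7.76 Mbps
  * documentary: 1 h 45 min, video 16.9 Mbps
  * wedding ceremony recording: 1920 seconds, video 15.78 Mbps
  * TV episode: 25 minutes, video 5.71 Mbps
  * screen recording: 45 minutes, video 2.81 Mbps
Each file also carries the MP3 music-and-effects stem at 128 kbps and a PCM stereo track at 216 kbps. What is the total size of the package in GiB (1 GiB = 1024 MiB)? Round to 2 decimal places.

Audio total: 128 + 216 = 344 kbps = 0.344 Mbps.
training video: 8.104 Mbps × 2100 s = 17018.4 Mb
documentary: 17.244 Mbps × 6300 s = 108637.2 Mb
wedding ceremony recording: 16.124 Mbps × 1920 s = 30958.1 Mb
TV episode: 6.054 Mbps × 1500 s = 9081.0 Mb
screen recording: 3.154 Mbps × 2700 s = 8515.8 Mb
Total: 174210.5 Mb = 21776.3 MB.
= 20.28 GiB.

20.28 GiB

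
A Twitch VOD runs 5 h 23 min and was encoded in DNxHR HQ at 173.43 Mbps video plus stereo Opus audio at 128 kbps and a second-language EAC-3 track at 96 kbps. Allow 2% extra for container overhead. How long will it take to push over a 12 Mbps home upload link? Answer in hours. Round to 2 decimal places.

79.46 hours

5 h 23 min = 323 min = 19380 s
Audio total: 128 + 96 = 224 kbps = 0.224 Mbps.
Total bitrate: 173.654 Mbps.
File: 173.654 Mbps × 19380 s = 3365414.5 Mb.
With 2% container overhead: ×1.02. → 3432722.8 Mb.
At 12 Mbps: 3432722.8 / 12 = 286060.2 s ≈ 79.5 hours.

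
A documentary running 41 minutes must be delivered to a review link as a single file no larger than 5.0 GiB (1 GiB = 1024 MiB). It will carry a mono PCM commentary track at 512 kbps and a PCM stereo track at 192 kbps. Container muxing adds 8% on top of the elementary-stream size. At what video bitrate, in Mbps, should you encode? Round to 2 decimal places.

Budget: 5.0 GiB = 42949.7 Mb.
Stream payload after overhead: 42949.7 / 1.08 = 39768.2 Mb.
41 min = 2460 s
Total bitrate budget: 39768.2 Mb / 2460 s = 16.166 Mbps.
Audio total: 512 + 192 = 704 kbps = 0.704 Mbps.
Video: 16.166 − 0.704 = 15.462 Mbps.

15.46 Mbps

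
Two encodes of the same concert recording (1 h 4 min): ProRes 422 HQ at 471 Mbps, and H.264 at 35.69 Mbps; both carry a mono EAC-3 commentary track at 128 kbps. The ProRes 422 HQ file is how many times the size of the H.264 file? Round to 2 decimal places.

13.15

1 h 4 min = 64 min = 3840 s
Audio: 128 kbps = 0.128 Mbps.
ProRes 422 HQ: 471.128 Mbps × 3840 s = 1809131.5 Mb = 226.141 GB.
H.264: 35.818 Mbps × 3840 s = 137541.1 Mb = 17.193 GB.
Ratio: 226.141 / 17.193 = 13.153.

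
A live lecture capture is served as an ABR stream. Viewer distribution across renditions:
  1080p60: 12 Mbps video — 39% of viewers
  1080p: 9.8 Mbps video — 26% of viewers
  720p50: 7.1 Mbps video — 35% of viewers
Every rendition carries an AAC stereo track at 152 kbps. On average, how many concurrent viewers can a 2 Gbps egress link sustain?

Audio: 152 kbps = 0.152 Mbps.
Average per-viewer bitrate: 0.39×12.152 + 0.26×9.952 + 0.35×7.252 = 9.865 Mbps.
2 Gbps = 2,000 Mbps; 2,000 / 9.865 = 202.74 → 202.

202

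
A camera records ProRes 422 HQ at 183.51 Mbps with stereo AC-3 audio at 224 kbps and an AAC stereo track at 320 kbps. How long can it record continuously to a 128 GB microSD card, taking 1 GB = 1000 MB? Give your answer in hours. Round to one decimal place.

Audio total: 224 + 320 = 544 kbps = 0.544 Mbps.
Total bitrate: 183.51 + 0.544 = 184.054 Mbps.
Capacity: 128 GB = 1,024,000 Mb.
Recording time: 1,024,000 / 184.054 = 5,564 s ≈ 1.55 hours.

1.5 hours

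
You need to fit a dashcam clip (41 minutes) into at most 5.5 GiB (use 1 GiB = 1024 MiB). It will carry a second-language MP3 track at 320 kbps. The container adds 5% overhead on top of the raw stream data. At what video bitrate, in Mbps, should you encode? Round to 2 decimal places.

Budget: 5.5 GiB = 47244.6 Mb.
Stream payload after overhead: 47244.6 / 1.05 = 44994.9 Mb.
41 min = 2460 s
Total bitrate budget: 44994.9 Mb / 2460 s = 18.291 Mbps.
Audio: 320 kbps = 0.320 Mbps.
Video: 18.291 − 0.320 = 17.971 Mbps.

17.97 Mbps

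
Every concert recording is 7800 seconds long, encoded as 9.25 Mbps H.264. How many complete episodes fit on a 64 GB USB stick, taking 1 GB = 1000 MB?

Per item: 9.250 Mbps × 7800 s = 72,150 Mb = 9,019 MB.
Capacity: 64 GB = 512,000 Mb; 7.10 items → 7 complete.

7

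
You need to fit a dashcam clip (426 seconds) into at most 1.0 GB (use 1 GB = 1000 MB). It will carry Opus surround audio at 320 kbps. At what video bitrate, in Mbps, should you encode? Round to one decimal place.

Budget: 1.0 GB = 8000.0 Mb.
Total bitrate budget: 8000.0 Mb / 426 s = 18.779 Mbps.
Audio: 320 kbps = 0.320 Mbps.
Video: 18.779 − 0.320 = 18.459 Mbps.

18.5 Mbps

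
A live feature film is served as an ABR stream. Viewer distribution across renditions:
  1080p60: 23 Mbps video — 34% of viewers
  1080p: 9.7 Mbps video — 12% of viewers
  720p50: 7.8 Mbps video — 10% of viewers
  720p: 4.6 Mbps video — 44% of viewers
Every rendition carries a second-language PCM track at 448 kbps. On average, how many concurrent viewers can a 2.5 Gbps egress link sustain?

204

Audio: 448 kbps = 0.448 Mbps.
Average per-viewer bitrate: 0.34×23.448 + 0.12×10.148 + 0.10×8.248 + 0.44×5.048 = 12.236 Mbps.
2.5 Gbps = 2,500 Mbps; 2,500 / 12.236 = 204.32 → 204.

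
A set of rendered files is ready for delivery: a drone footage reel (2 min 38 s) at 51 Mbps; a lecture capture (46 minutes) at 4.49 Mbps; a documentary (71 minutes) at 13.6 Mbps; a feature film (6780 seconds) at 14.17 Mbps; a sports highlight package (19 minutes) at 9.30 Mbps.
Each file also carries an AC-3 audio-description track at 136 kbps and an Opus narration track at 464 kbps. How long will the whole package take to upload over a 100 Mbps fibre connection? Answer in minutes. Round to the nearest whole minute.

32 minutes

Audio total: 136 + 464 = 600 kbps = 0.600 Mbps.
drone footage reel: 51.600 Mbps × 158 s = 8152.8 Mb
lecture capture: 5.090 Mbps × 2760 s = 14048.4 Mb
documentary: 14.200 Mbps × 4260 s = 60492.0 Mb
feature film: 14.770 Mbps × 6780 s = 100140.6 Mb
sports highlight package: 9.900 Mbps × 1140 s = 11286.0 Mb
Total: 194119.8 Mb = 24265.0 MB.
At 100 Mbps: 194119.8 / 100 = 1941 s ≈ 32.4 minutes.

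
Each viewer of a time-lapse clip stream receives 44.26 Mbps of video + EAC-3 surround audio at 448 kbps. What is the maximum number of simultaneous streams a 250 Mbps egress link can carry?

5

Audio: 448 kbps = 0.448 Mbps.
Per-viewer media rate: 44.708 Mbps.
250 Mbps = 250.0 Mbps; 250.0 / 44.708 = 5.59 → 5 viewers.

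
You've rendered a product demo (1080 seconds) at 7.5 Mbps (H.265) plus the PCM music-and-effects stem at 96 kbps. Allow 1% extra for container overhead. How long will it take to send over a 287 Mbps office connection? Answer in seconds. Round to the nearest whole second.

Audio: 96 kbps = 0.096 Mbps.
Total bitrate: 7.596 Mbps.
File: 7.596 Mbps × 1080 s = 8203.7 Mb.
With 1% container overhead: ×1.01. → 8285.7 Mb.
At 287 Mbps: 8285.7 / 287 = 28.9 s ≈ 28.9 seconds.

29 seconds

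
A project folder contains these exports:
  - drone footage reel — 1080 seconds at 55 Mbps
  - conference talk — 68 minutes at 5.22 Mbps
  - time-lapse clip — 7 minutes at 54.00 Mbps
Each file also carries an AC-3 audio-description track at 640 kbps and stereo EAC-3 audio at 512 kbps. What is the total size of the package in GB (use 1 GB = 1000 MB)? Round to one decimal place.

Audio total: 640 + 512 = 1152 kbps = 1.152 Mbps.
drone footage reel: 56.152 Mbps × 1080 s = 60644.2 Mb
conference talk: 6.372 Mbps × 4080 s = 25997.8 Mb
time-lapse clip: 55.152 Mbps × 420 s = 23163.8 Mb
Total: 109805.8 Mb = 13725.7 MB.
= 13.73 GB.

13.7 GB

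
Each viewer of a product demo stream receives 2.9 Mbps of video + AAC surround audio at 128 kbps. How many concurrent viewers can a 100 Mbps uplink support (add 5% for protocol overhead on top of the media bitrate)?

31

Audio: 128 kbps = 0.128 Mbps.
Per-viewer media rate: 3.028 Mbps.
On the wire with 5% overhead: 3.179 Mbps.
100 Mbps = 100.0 Mbps; 100.0 / 3.179 = 31.45 → 31 viewers.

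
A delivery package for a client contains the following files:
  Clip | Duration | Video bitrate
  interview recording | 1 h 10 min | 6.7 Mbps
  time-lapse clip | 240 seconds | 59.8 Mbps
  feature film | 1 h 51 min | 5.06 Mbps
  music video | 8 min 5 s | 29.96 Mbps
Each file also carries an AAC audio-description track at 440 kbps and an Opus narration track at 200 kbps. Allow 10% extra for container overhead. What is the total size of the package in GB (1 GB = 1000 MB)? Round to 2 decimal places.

Audio total: 440 + 200 = 640 kbps = 0.640 Mbps.
interview recording: 7.340 Mbps × 4200 s × 1.10 = 33910.8 Mb
time-lapse clip: 60.440 Mbps × 240 s × 1.10 = 15956.2 Mb
feature film: 5.700 Mbps × 6660 s × 1.10 = 41758.2 Mb
music video: 30.600 Mbps × 485 s × 1.10 = 16325.1 Mb
Total: 107950.3 Mb = 13493.8 MB.
= 13.49 GB.

13.49 GB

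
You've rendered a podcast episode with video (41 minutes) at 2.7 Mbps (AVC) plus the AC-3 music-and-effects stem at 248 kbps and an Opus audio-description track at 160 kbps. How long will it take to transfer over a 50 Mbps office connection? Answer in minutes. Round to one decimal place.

2.5 minutes

41 min = 2460 s
Audio total: 248 + 160 = 408 kbps = 0.408 Mbps.
Total bitrate: 3.108 Mbps.
File: 3.108 Mbps × 2460 s = 7645.7 Mb.
At 50 Mbps: 7645.7 / 50 = 152.9 s ≈ 2.55 minutes.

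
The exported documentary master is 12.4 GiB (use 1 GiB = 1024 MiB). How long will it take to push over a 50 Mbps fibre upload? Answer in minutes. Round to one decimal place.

File: 12.4 GiB = 106515.2 Mb.
At 50 Mbps: 106515.2 / 50 = 2130.3 s ≈ 35.5 minutes.

35.5 minutes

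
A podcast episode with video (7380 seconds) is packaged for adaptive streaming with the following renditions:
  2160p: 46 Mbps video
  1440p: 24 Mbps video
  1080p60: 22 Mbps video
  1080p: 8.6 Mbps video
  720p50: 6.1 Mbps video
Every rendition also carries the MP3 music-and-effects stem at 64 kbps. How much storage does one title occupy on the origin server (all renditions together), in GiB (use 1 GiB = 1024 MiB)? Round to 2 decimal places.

Audio: 64 kbps = 0.064 Mbps.
Sum of rendition bitrates: (46+0.064) + (24+0.064) + (22+0.064) + (8.6+0.064) + (6.1+0.064) = 107.020 Mbps.
× 7380 s = 789,808 Mb = 98,726 MB = 91.95 GiB.

91.95 GiB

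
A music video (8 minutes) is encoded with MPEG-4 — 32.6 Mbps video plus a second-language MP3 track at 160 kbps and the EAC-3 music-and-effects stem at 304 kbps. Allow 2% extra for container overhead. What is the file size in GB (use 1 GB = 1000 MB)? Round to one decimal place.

8 min = 480 s
Audio total: 160 + 304 = 464 kbps = 0.464 Mbps.
Total bitrate: 32.6 + 0.464 = 33.064 Mbps.
Stream data: 33.064 Mbps × 480 s = 15870.7 Mb.
With 2% container overhead: ×1.02.
16,188 Mb ÷ 8 = 2,024 MB → 2.024 GB.

2.0 GB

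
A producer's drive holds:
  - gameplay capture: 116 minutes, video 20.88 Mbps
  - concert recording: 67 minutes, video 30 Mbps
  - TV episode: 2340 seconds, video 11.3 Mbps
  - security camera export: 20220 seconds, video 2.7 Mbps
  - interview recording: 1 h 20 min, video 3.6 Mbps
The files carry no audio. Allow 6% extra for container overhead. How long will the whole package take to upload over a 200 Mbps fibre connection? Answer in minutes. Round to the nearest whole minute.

32 minutes

gameplay capture: 20.880 Mbps × 6960 s × 1.06 = 154044.3 Mb
concert recording: 30.000 Mbps × 4020 s × 1.06 = 127836.0 Mb
TV episode: 11.300 Mbps × 2340 s × 1.06 = 28028.5 Mb
security camera export: 2.700 Mbps × 20220 s × 1.06 = 57869.6 Mb
interview recording: 3.600 Mbps × 4800 s × 1.06 = 18316.8 Mb
Total: 386095.2 Mb = 48261.9 MB.
At 200 Mbps: 386095.2 / 200 = 1930 s ≈ 32.2 minutes.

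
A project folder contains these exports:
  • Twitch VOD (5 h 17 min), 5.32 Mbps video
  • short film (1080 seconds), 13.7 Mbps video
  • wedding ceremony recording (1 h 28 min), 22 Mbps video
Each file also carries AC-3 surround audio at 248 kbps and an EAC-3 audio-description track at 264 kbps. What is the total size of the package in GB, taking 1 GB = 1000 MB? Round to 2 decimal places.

Audio total: 248 + 264 = 512 kbps = 0.512 Mbps.
Twitch VOD: 5.832 Mbps × 19020 s = 110924.6 Mb
short film: 14.212 Mbps × 1080 s = 15349.0 Mb
wedding ceremony recording: 22.512 Mbps × 5280 s = 118863.4 Mb
Total: 245137.0 Mb = 30642.1 MB.
= 30.64 GB.

30.64 GB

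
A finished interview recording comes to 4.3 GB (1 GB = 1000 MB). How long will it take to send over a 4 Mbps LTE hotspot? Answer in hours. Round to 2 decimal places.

2.39 hours

File: 4.3 GB = 34400.0 Mb.
At 4 Mbps: 34400.0 / 4 = 8600.0 s ≈ 2.39 hours.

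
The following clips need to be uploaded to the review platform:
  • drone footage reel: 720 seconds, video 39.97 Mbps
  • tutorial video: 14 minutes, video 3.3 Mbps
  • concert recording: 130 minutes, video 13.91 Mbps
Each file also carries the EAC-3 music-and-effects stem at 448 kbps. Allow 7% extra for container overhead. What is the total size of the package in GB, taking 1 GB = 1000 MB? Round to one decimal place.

19.3 GB

Audio: 448 kbps = 0.448 Mbps.
drone footage reel: 40.418 Mbps × 720 s × 1.07 = 31138.0 Mb
tutorial video: 3.748 Mbps × 840 s × 1.07 = 3368.7 Mb
concert recording: 14.358 Mbps × 7800 s × 1.07 = 119831.9 Mb
Total: 154338.6 Mb = 19292.3 MB.
= 19.29 GB.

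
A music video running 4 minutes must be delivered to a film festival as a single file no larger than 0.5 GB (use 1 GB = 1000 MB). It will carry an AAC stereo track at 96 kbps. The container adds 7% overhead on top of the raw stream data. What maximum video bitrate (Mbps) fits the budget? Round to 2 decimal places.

15.48 Mbps

Budget: 0.5 GB = 4000.0 Mb.
Stream payload after overhead: 4000.0 / 1.07 = 3738.3 Mb.
4 min = 240 s
Total bitrate budget: 3738.3 Mb / 240 s = 15.576 Mbps.
Audio: 96 kbps = 0.096 Mbps.
Video: 15.576 − 0.096 = 15.480 Mbps.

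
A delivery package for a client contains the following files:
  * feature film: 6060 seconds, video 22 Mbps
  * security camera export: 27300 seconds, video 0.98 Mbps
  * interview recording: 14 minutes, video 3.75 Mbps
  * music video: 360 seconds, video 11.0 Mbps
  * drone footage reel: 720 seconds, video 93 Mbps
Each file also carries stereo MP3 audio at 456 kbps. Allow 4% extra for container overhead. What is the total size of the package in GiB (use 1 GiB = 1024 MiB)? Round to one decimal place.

Audio: 456 kbps = 0.456 Mbps.
feature film: 22.456 Mbps × 6060 s × 1.04 = 141526.7 Mb
security camera export: 1.436 Mbps × 27300 s × 1.04 = 40770.9 Mb
interview recording: 4.206 Mbps × 840 s × 1.04 = 3674.4 Mb
music video: 11.456 Mbps × 360 s × 1.04 = 4289.1 Mb
drone footage reel: 93.456 Mbps × 720 s × 1.04 = 69979.9 Mb
Total: 260240.9 Mb = 32530.1 MB.
= 30.30 GiB.

30.3 GiB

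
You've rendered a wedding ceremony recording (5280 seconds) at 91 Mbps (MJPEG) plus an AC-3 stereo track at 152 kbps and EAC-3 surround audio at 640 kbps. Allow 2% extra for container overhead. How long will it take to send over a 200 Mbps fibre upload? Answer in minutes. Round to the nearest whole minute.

Audio total: 152 + 640 = 792 kbps = 0.792 Mbps.
Total bitrate: 91.792 Mbps.
File: 91.792 Mbps × 5280 s = 484661.8 Mb.
With 2% container overhead: ×1.02. → 494355.0 Mb.
At 200 Mbps: 494355.0 / 200 = 2471.8 s ≈ 41.2 minutes.

41 minutes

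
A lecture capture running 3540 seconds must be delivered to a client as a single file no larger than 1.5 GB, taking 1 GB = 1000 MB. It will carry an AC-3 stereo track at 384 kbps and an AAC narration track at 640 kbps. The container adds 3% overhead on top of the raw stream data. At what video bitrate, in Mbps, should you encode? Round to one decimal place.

Budget: 1.5 GB = 12000.0 Mb.
Stream payload after overhead: 12000.0 / 1.03 = 11650.5 Mb.
Total bitrate budget: 11650.5 Mb / 3540 s = 3.291 Mbps.
Audio total: 384 + 640 = 1024 kbps = 1.024 Mbps.
Video: 3.291 − 1.024 = 2.267 Mbps.

2.3 Mbps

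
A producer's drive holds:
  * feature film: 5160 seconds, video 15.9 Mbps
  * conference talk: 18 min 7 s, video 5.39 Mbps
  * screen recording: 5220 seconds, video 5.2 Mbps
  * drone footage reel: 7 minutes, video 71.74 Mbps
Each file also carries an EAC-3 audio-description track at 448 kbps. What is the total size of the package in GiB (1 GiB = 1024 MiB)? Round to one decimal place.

Audio: 448 kbps = 0.448 Mbps.
feature film: 16.348 Mbps × 5160 s = 84355.7 Mb
conference talk: 5.838 Mbps × 1087 s = 6345.9 Mb
screen recording: 5.648 Mbps × 5220 s = 29482.6 Mb
drone footage reel: 72.188 Mbps × 420 s = 30319.0 Mb
Total: 150503.1 Mb = 18812.9 MB.
= 17.52 GiB.

17.5 GiB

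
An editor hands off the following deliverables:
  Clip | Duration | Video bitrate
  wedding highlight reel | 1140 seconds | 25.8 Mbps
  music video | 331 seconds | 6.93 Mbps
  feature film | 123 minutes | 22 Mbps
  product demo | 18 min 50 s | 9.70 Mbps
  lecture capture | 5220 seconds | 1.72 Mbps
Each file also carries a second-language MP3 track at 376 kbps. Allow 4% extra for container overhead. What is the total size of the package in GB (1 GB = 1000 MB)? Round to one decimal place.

28.6 GB

Audio: 376 kbps = 0.376 Mbps.
wedding highlight reel: 26.176 Mbps × 1140 s × 1.04 = 31034.3 Mb
music video: 7.306 Mbps × 331 s × 1.04 = 2515.0 Mb
feature film: 22.376 Mbps × 7380 s × 1.04 = 171740.3 Mb
product demo: 10.076 Mbps × 1130 s × 1.04 = 11841.3 Mb
lecture capture: 2.096 Mbps × 5220 s × 1.04 = 11378.8 Mb
Total: 228509.6 Mb = 28563.7 MB.
= 28.56 GB.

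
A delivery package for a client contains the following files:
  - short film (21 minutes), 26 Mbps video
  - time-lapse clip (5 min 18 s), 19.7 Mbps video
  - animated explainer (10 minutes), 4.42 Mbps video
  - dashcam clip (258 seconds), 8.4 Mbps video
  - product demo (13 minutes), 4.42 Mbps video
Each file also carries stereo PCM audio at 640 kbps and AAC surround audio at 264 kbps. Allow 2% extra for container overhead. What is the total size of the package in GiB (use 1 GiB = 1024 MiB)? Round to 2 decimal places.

5.96 GiB

Audio total: 640 + 264 = 904 kbps = 0.904 Mbps.
short film: 26.904 Mbps × 1260 s × 1.02 = 34577.0 Mb
time-lapse clip: 20.604 Mbps × 318 s × 1.02 = 6683.1 Mb
animated explainer: 5.324 Mbps × 600 s × 1.02 = 3258.3 Mb
dashcam clip: 9.304 Mbps × 258 s × 1.02 = 2448.4 Mb
product demo: 5.324 Mbps × 780 s × 1.02 = 4235.8 Mb
Total: 51202.6 Mb = 6400.3 MB.
= 5.961 GiB.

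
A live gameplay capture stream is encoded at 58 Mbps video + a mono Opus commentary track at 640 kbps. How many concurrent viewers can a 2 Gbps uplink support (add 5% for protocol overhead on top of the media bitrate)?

Audio: 640 kbps = 0.640 Mbps.
Per-viewer media rate: 58.640 Mbps.
On the wire with 5% overhead: 61.572 Mbps.
2 Gbps = 2,000 Mbps; 2,000 / 61.572 = 32.48 → 32 viewers.

32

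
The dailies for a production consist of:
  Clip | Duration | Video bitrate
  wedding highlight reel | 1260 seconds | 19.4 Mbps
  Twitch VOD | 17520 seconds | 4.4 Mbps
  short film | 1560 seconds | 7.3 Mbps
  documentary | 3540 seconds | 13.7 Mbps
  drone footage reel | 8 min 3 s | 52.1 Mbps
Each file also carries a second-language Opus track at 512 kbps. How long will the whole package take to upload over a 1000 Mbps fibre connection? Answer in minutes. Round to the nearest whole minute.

3 minutes

Audio: 512 kbps = 0.512 Mbps.
wedding highlight reel: 19.912 Mbps × 1260 s = 25089.1 Mb
Twitch VOD: 4.912 Mbps × 17520 s = 86058.2 Mb
short film: 7.812 Mbps × 1560 s = 12186.7 Mb
documentary: 14.212 Mbps × 3540 s = 50310.5 Mb
drone footage reel: 52.612 Mbps × 483 s = 25411.6 Mb
Total: 199056.2 Mb = 24882.0 MB.
At 1000 Mbps: 199056.2 / 1000 = 199 s ≈ 3.32 minutes.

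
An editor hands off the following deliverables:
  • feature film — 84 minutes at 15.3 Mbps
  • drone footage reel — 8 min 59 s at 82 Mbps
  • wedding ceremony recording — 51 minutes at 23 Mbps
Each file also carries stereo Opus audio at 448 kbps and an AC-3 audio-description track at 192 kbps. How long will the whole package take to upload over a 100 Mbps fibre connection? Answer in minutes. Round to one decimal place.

Audio total: 448 + 192 = 640 kbps = 0.640 Mbps.
feature film: 15.940 Mbps × 5040 s = 80337.6 Mb
drone footage reel: 82.640 Mbps × 539 s = 44543.0 Mb
wedding ceremony recording: 23.640 Mbps × 3060 s = 72338.4 Mb
Total: 197219.0 Mb = 24652.4 MB.
At 100 Mbps: 197219.0 / 100 = 1972 s ≈ 32.9 minutes.

32.9 minutes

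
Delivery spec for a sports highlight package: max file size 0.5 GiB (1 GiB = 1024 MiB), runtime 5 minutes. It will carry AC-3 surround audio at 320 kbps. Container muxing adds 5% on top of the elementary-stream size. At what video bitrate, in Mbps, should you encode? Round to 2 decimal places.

13.31 Mbps

Budget: 0.5 GiB = 4295.0 Mb.
Stream payload after overhead: 4295.0 / 1.05 = 4090.4 Mb.
5 min = 300 s
Total bitrate budget: 4090.4 Mb / 300 s = 13.635 Mbps.
Audio: 320 kbps = 0.320 Mbps.
Video: 13.635 − 0.320 = 13.315 Mbps.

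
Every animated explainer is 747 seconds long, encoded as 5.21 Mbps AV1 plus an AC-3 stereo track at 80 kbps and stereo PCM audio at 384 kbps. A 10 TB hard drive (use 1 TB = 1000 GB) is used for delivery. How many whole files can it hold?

18874

Audio total: 80 + 384 = 464 kbps = 0.464 Mbps.
Total bitrate: 5.674 Mbps.
Per item: 5.674 Mbps × 747 s = 4,238 Mb = 529.8 MB.
Capacity: 10 TB = 80,000,000 Mb; 18874.70 items → 18874 complete.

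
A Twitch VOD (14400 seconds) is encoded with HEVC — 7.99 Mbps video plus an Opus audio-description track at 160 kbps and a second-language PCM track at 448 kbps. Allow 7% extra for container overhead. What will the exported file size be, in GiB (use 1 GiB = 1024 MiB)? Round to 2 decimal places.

Audio total: 160 + 448 = 608 kbps = 0.608 Mbps.
Total bitrate: 7.99 + 0.608 = 8.598 Mbps.
Stream data: 8.598 Mbps × 14400 s = 123811.2 Mb.
With 7% container overhead: ×1.07.
132,478 Mb = 16,559,748,000 bytes ÷ 1,073,741,824 = 15.42 GiB.

15.42 GiB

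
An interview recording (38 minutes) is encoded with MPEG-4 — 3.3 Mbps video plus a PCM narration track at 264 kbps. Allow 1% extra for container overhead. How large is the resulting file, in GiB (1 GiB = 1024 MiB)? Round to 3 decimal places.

0.955 GiB

38 min = 2280 s
Audio: 264 kbps = 0.264 Mbps.
Total bitrate: 3.3 + 0.264 = 3.564 Mbps.
Stream data: 3.564 Mbps × 2280 s = 8125.9 Mb.
With 1% container overhead: ×1.01.
8,207 Mb = 1,025,897,400 bytes ÷ 1,073,741,824 = 0.9554 GiB.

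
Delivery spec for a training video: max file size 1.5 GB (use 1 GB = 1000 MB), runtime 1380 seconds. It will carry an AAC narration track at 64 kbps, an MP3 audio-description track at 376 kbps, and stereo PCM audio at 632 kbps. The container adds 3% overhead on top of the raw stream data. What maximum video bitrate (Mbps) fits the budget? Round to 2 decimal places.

Budget: 1.5 GB = 12000.0 Mb.
Stream payload after overhead: 12000.0 / 1.03 = 11650.5 Mb.
Total bitrate budget: 11650.5 Mb / 1380 s = 8.442 Mbps.
Audio total: 64 + 376 + 632 = 1072 kbps = 1.072 Mbps.
Video: 8.442 − 1.072 = 7.370 Mbps.

7.37 Mbps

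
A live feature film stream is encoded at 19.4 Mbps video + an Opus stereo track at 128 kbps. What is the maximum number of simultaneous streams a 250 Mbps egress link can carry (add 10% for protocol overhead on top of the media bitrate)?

11

Audio: 128 kbps = 0.128 Mbps.
Per-viewer media rate: 19.528 Mbps.
On the wire with 10% overhead: 21.481 Mbps.
250 Mbps = 250.0 Mbps; 250.0 / 21.481 = 11.64 → 11 viewers.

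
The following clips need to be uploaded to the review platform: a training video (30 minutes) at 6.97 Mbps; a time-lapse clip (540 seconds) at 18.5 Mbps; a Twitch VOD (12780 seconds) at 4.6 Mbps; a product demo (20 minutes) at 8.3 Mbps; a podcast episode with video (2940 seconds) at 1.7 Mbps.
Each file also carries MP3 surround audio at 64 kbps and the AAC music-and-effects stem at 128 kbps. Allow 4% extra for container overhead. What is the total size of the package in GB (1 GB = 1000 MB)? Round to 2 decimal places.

Audio total: 64 + 128 = 192 kbps = 0.192 Mbps.
training video: 7.162 Mbps × 1800 s × 1.04 = 13407.3 Mb
time-lapse clip: 18.692 Mbps × 540 s × 1.04 = 10497.4 Mb
Twitch VOD: 4.792 Mbps × 12780 s × 1.04 = 63691.4 Mb
product demo: 8.492 Mbps × 1200 s × 1.04 = 10598.0 Mb
podcast episode with video: 1.892 Mbps × 2940 s × 1.04 = 5785.0 Mb
Total: 103979.1 Mb = 12997.4 MB.
= 13.00 GB.

13.00 GB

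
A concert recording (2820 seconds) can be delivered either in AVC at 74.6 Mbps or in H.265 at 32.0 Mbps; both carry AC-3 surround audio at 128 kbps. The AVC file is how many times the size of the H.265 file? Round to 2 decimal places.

2.33

Audio: 128 kbps = 0.128 Mbps.
AVC: 74.728 Mbps × 2820 s = 210733.0 Mb = 24.533 GiB.
H.265: 32.128 Mbps × 2820 s = 90601.0 Mb = 10.547 GiB.
Ratio: 24.533 / 10.547 = 2.326.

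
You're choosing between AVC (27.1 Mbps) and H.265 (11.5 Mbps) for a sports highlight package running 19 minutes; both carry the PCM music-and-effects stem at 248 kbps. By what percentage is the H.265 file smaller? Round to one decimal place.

57.0%

19 min = 1140 s
Audio: 248 kbps = 0.248 Mbps.
AVC: 27.348 Mbps × 1140 s = 31176.7 Mb = 3.897 GB.
H.265: 11.748 Mbps × 1140 s = 13392.7 Mb = 1.674 GB.
Reduction: (1 − 1.674/3.897) × 100 = 57.04%.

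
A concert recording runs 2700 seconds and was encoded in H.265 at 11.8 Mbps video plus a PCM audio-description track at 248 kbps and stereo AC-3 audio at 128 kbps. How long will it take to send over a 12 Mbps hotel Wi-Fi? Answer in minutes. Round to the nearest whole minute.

46 minutes

Audio total: 248 + 128 = 376 kbps = 0.376 Mbps.
Total bitrate: 12.176 Mbps.
File: 12.176 Mbps × 2700 s = 32875.2 Mb.
At 12 Mbps: 32875.2 / 12 = 2739.6 s ≈ 45.7 minutes.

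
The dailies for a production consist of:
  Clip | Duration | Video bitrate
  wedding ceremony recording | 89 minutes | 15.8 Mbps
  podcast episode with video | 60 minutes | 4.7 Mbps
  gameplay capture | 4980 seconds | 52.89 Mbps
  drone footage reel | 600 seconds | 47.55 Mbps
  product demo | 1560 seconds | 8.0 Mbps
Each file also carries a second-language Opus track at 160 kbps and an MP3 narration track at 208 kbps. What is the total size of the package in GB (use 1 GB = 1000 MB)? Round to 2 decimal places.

51.45 GB

Audio total: 160 + 208 = 368 kbps = 0.368 Mbps.
wedding ceremony recording: 16.168 Mbps × 5340 s = 86337.1 Mb
podcast episode with video: 5.068 Mbps × 3600 s = 18244.8 Mb
gameplay capture: 53.258 Mbps × 4980 s = 265224.8 Mb
drone footage reel: 47.918 Mbps × 600 s = 28750.8 Mb
product demo: 8.368 Mbps × 1560 s = 13054.1 Mb
Total: 411611.6 Mb = 51451.5 MB.
= 51.45 GB.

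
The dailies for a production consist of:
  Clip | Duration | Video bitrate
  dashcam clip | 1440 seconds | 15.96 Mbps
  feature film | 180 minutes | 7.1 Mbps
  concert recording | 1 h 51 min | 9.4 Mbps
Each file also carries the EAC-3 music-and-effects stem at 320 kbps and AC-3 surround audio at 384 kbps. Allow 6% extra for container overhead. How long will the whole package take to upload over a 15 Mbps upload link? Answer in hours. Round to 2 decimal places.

Audio total: 320 + 384 = 704 kbps = 0.704 Mbps.
dashcam clip: 16.664 Mbps × 1440 s × 1.06 = 25435.9 Mb
feature film: 7.804 Mbps × 10800 s × 1.06 = 89340.2 Mb
concert recording: 10.104 Mbps × 6660 s × 1.06 = 71330.2 Mb
Total: 186106.3 Mb = 23263.3 MB.
At 15 Mbps: 186106.3 / 15 = 12407 s ≈ 3.45 hours.

3.45 hours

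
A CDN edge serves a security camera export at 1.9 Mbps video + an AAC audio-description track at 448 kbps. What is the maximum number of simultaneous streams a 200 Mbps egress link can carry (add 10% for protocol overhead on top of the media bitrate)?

Audio: 448 kbps = 0.448 Mbps.
Per-viewer media rate: 2.348 Mbps.
On the wire with 10% overhead: 2.583 Mbps.
200 Mbps = 200.0 Mbps; 200.0 / 2.583 = 77.44 → 77 viewers.

77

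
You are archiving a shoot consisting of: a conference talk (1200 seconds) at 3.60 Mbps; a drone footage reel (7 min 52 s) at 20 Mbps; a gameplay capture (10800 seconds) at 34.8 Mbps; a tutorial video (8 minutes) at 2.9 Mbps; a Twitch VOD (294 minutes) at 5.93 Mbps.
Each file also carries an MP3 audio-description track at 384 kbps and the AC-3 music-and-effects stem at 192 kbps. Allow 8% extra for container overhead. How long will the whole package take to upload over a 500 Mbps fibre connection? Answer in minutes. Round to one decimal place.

18.5 minutes

Audio total: 384 + 192 = 576 kbps = 0.576 Mbps.
conference talk: 4.176 Mbps × 1200 s × 1.08 = 5412.1 Mb
drone footage reel: 20.576 Mbps × 472 s × 1.08 = 10488.8 Mb
gameplay capture: 35.376 Mbps × 10800 s × 1.08 = 412625.7 Mb
tutorial video: 3.476 Mbps × 480 s × 1.08 = 1802.0 Mb
Twitch VOD: 6.506 Mbps × 17640 s × 1.08 = 123947.1 Mb
Total: 554275.6 Mb = 69284.5 MB.
At 500 Mbps: 554275.6 / 500 = 1109 s ≈ 18.5 minutes.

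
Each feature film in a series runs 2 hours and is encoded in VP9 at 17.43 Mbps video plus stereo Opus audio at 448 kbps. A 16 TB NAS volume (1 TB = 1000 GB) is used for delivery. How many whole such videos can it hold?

2 h = 7200 s
Audio: 448 kbps = 0.448 Mbps.
Total bitrate: 17.878 Mbps.
Per item: 17.878 Mbps × 7200 s = 128,722 Mb = 16,090 MB.
Capacity: 16 TB = 128,000,000 Mb; 994.39 items → 994 complete.

994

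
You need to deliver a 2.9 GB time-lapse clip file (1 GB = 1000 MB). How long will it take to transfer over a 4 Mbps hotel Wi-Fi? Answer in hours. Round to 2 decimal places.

File: 2.9 GB = 23200.0 Mb.
At 4 Mbps: 23200.0 / 4 = 5800.0 s ≈ 1.61 hours.

1.61 hours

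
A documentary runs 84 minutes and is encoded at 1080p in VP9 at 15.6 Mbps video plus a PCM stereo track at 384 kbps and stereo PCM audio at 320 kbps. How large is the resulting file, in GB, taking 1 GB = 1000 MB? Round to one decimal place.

84 min = 5040 s
Audio total: 384 + 320 = 704 kbps = 0.704 Mbps.
Total bitrate: 15.6 + 0.704 = 16.304 Mbps.
Stream data: 16.304 Mbps × 5040 s = 82172.2 Mb.
82,172 Mb ÷ 8 = 10,272 MB → 10.27 GB.

10.3 GB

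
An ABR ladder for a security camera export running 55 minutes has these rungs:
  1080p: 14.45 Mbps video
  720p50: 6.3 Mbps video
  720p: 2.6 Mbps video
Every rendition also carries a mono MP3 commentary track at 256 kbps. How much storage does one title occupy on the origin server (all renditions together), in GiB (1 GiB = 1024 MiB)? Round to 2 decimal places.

9.27 GiB

55 min = 3300 s
Audio: 256 kbps = 0.256 Mbps.
Sum of rendition bitrates: (14.45+0.256) + (6.3+0.256) + (2.6+0.256) = 24.118 Mbps.
× 3300 s = 79,589 Mb = 9,949 MB = 9.265 GiB.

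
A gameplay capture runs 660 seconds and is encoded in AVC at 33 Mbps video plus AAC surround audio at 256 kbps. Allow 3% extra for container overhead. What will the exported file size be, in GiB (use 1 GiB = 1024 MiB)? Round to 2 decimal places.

Audio: 256 kbps = 0.256 Mbps.
Total bitrate: 33 + 0.256 = 33.256 Mbps.
Stream data: 33.256 Mbps × 660 s = 21949.0 Mb.
With 3% container overhead: ×1.03.
22,607 Mb = 2,825,928,600 bytes ÷ 1,073,741,824 = 2.632 GiB.

2.63 GiB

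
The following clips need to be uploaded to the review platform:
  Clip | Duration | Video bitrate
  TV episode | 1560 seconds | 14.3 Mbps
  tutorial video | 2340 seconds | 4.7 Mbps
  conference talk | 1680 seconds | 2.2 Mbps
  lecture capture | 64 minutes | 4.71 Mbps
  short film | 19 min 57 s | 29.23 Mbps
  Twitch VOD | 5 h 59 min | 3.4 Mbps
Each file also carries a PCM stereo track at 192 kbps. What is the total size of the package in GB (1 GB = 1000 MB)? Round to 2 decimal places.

Audio: 192 kbps = 0.192 Mbps.
TV episode: 14.492 Mbps × 1560 s = 22607.5 Mb
tutorial video: 4.892 Mbps × 2340 s = 11447.3 Mb
conference talk: 2.392 Mbps × 1680 s = 4018.6 Mb
lecture capture: 4.902 Mbps × 3840 s = 18823.7 Mb
short film: 29.422 Mbps × 1197 s = 35218.1 Mb
Twitch VOD: 3.592 Mbps × 21540 s = 77371.7 Mb
Total: 169486.9 Mb = 21185.9 MB.
= 21.19 GB.

21.19 GB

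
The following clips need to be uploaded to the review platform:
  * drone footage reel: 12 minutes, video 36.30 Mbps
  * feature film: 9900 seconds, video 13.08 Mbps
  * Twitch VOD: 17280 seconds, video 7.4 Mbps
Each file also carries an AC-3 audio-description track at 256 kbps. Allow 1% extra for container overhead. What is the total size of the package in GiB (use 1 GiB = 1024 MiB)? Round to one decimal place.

34.2 GiB

Audio: 256 kbps = 0.256 Mbps.
drone footage reel: 36.556 Mbps × 720 s × 1.01 = 26583.5 Mb
feature film: 13.336 Mbps × 9900 s × 1.01 = 133346.7 Mb
Twitch VOD: 7.656 Mbps × 17280 s × 1.01 = 133618.6 Mb
Total: 293548.8 Mb = 36693.6 MB.
= 34.17 GiB.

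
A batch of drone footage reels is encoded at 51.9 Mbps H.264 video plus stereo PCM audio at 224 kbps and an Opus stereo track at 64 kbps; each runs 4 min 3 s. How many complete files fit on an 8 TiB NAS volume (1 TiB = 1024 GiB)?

4 min 3 s = 243 s
Audio total: 224 + 64 = 288 kbps = 0.288 Mbps.
Total bitrate: 52.188 Mbps.
Per item: 52.188 Mbps × 243 s = 12,682 Mb = 1,585 MB.
Capacity: 8 TiB = 70,368,744 Mb; 5548.85 items → 5548 complete.

5548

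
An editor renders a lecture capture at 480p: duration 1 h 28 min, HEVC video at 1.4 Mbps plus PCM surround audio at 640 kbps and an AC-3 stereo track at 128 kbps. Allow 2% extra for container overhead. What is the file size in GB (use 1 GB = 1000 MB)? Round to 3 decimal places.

1.459 GB

1 h 28 min = 88 min = 5280 s
Audio total: 640 + 128 = 768 kbps = 0.768 Mbps.
Total bitrate: 1.4 + 0.768 = 2.168 Mbps.
Stream data: 2.168 Mbps × 5280 s = 11447.0 Mb.
With 2% container overhead: ×1.02.
11,676 Mb ÷ 8 = 1,459 MB → 1.459 GB.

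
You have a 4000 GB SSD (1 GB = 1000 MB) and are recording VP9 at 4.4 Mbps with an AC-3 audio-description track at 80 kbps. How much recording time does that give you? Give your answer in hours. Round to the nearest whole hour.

Audio: 80 kbps = 0.080 Mbps.
Total bitrate: 4.4 + 0.080 = 4.480 Mbps.
Capacity: 4000 GB = 32,000,000 Mb.
Recording time: 32,000,000 / 4.480 = 7,142,857 s ≈ 1,984 hours.

1984 hours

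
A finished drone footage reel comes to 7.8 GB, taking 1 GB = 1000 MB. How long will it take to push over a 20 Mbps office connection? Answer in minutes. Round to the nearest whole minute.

52 minutes

File: 7.8 GB = 62400.0 Mb.
At 20 Mbps: 62400.0 / 20 = 3120.0 s ≈ 52 minutes.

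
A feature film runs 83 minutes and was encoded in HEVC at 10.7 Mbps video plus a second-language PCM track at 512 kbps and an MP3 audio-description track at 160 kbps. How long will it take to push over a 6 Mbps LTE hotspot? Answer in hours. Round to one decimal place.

2.6 hours

83 min = 4980 s
Audio total: 512 + 160 = 672 kbps = 0.672 Mbps.
Total bitrate: 11.372 Mbps.
File: 11.372 Mbps × 4980 s = 56632.6 Mb.
At 6 Mbps: 56632.6 / 6 = 9438.8 s ≈ 2.62 hours.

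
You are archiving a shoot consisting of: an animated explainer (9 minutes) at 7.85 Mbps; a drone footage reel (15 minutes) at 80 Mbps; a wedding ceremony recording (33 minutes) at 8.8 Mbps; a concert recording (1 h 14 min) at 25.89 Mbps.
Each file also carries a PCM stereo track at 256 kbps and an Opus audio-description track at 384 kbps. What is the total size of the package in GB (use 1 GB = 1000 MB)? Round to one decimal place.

26.7 GB

Audio total: 256 + 384 = 640 kbps = 0.640 Mbps.
animated explainer: 8.490 Mbps × 540 s = 4584.6 Mb
drone footage reel: 80.640 Mbps × 900 s = 72576.0 Mb
wedding ceremony recording: 9.440 Mbps × 1980 s = 18691.2 Mb
concert recording: 26.530 Mbps × 4440 s = 117793.2 Mb
Total: 213645.0 Mb = 26705.6 MB.
= 26.71 GB.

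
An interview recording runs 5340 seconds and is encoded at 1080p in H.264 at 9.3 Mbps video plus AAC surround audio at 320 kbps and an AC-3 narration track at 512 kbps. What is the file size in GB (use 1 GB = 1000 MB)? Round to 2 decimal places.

Audio total: 320 + 512 = 832 kbps = 0.832 Mbps.
Total bitrate: 9.3 + 0.832 = 10.132 Mbps.
Stream data: 10.132 Mbps × 5340 s = 54104.9 Mb.
54,105 Mb ÷ 8 = 6,763 MB → 6.763 GB.

6.76 GB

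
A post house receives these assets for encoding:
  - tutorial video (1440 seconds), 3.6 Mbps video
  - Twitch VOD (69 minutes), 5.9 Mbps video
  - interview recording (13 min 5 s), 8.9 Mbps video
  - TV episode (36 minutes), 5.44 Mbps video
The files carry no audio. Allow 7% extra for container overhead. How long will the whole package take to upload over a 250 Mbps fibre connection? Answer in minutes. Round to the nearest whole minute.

tutorial video: 3.600 Mbps × 1440 s × 1.07 = 5546.9 Mb
Twitch VOD: 5.900 Mbps × 4140 s × 1.07 = 26135.8 Mb
interview recording: 8.900 Mbps × 785 s × 1.07 = 7475.6 Mb
TV episode: 5.440 Mbps × 2160 s × 1.07 = 12572.9 Mb
Total: 51731.2 Mb = 6466.4 MB.
At 250 Mbps: 51731.2 / 250 = 207 s ≈ 3.45 minutes.

3 minutes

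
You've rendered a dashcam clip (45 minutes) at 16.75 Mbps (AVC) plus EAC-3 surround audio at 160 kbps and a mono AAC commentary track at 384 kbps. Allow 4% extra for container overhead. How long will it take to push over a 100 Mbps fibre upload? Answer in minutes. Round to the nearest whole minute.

8 minutes

45 min = 2700 s
Audio total: 160 + 384 = 544 kbps = 0.544 Mbps.
Total bitrate: 17.294 Mbps.
File: 17.294 Mbps × 2700 s = 46693.8 Mb.
With 4% container overhead: ×1.04. → 48561.6 Mb.
At 100 Mbps: 48561.6 / 100 = 485.6 s ≈ 8.09 minutes.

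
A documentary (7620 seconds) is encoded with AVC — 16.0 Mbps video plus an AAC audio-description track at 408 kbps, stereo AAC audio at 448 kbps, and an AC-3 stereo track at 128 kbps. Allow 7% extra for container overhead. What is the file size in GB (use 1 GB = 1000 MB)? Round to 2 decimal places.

17.31 GB

Audio total: 408 + 448 + 128 = 984 kbps = 0.984 Mbps.
Total bitrate: 16.0 + 0.984 = 16.984 Mbps.
Stream data: 16.984 Mbps × 7620 s = 129418.1 Mb.
With 7% container overhead: ×1.07.
138,477 Mb ÷ 8 = 17,310 MB → 17.31 GB.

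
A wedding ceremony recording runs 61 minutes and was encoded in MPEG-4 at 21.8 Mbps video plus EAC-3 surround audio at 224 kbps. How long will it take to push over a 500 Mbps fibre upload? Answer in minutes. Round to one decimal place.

61 min = 3660 s
Audio: 224 kbps = 0.224 Mbps.
Total bitrate: 22.024 Mbps.
File: 22.024 Mbps × 3660 s = 80607.8 Mb.
At 500 Mbps: 80607.8 / 500 = 161.2 s ≈ 2.69 minutes.

2.7 minutes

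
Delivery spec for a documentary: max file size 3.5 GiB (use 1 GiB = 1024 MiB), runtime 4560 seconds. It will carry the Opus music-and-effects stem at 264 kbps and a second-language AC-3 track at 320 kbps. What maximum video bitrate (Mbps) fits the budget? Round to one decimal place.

Budget: 3.5 GiB = 30064.8 Mb.
Total bitrate budget: 30064.8 Mb / 4560 s = 6.593 Mbps.
Audio total: 264 + 320 = 584 kbps = 0.584 Mbps.
Video: 6.593 − 0.584 = 6.009 Mbps.

6.0 Mbps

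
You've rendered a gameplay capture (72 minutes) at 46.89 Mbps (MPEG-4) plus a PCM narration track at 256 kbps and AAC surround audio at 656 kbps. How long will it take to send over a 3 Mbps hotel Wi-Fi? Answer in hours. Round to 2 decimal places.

19.12 hours

72 min = 4320 s
Audio total: 256 + 656 = 912 kbps = 0.912 Mbps.
Total bitrate: 47.802 Mbps.
File: 47.802 Mbps × 4320 s = 206504.6 Mb.
At 3 Mbps: 206504.6 / 3 = 68834.9 s ≈ 19.1 hours.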